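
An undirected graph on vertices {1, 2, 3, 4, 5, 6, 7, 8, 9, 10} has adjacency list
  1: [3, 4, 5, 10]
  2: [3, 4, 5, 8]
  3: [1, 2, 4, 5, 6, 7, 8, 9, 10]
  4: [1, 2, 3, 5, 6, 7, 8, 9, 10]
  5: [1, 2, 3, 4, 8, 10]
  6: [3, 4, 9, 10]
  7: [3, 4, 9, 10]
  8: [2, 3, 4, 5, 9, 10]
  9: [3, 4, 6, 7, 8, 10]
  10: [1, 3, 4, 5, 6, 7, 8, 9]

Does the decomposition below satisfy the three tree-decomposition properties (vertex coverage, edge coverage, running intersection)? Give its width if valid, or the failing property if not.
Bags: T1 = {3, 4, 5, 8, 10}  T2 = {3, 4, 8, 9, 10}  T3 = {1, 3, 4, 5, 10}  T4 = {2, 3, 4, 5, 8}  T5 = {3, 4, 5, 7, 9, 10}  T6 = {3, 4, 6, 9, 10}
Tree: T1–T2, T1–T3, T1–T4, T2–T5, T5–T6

No — bags containing vertex 5 are not connected in the tree.

A tree decomposition must satisfy three properties: every vertex lies in some bag; for every edge, both endpoints lie together in some bag; and for every vertex, the bags containing it form a connected subtree. Here bags containing vertex 5 are not connected in the tree, so the decomposition is invalid.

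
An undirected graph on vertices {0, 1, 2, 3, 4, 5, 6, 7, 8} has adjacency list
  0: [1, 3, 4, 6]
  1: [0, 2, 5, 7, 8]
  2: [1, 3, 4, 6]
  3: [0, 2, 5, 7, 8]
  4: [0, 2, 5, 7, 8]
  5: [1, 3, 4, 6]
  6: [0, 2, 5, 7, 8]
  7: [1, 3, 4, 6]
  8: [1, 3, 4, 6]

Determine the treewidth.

4

A width-4 tree decomposition is:
Bags: B1 = {1, 3, 4, 5, 6}  B2 = {1, 3, 4, 6, 7}  B3 = {1, 2, 3, 4, 6}  B4 = {0, 1, 3, 4, 6}  B5 = {1, 3, 4, 6, 8}
Tree: B1–B2, B2–B3, B3–B4, B4–B5
Each bag holds 5 vertices, so the decomposition has width 4, which upper-bounds the treewidth. For the lower bound: the 5 vertex sets {5,6}, {3,7}, {2,4}, {1}, {0} are disjoint, each induces a connected subgraph, and every pair is joined by at least one edge of G. Contracting each set to a single vertex therefore yields K_{5} as a minor, and since treewidth is minor-monotone, tw(G) ≥ tw(K_{5}) = 4. Hence tw(G) = 4 exactly.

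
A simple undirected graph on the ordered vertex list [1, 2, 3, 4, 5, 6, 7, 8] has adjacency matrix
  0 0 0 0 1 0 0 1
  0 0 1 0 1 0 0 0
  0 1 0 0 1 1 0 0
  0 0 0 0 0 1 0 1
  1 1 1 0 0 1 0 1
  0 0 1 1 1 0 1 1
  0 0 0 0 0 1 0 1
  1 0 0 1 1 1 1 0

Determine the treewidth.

A width-2 tree decomposition is:
Bags: B1 = {4, 6, 8}  B2 = {5, 6, 8}  B3 = {3, 5, 6}  B4 = {1, 5, 8}  B5 = {2, 3, 5}  B6 = {6, 7, 8}
Tree: B1–B2, B2–B3, B2–B4, B3–B5, B2–B6
The largest bag has 3 vertices, giving width 2; this decomposition certifies tw(G) ≤ 2. On the other hand G contains the 3-clique {4, 6, 8}. A clique must lie in a single bag of any decomposition, so no decomposition can have width below 2. The upper and lower bounds meet at 2, so that is the treewidth.

2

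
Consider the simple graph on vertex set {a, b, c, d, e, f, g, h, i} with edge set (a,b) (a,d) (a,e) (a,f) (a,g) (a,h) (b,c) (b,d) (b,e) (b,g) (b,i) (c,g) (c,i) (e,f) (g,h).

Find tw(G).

A width-2 tree decomposition is:
Bags: B1 = {a, b, g}  B2 = {a, b, e}  B3 = {a, b, d}  B4 = {b, c, g}  B5 = {b, c, i}  B6 = {a, g, h}  B7 = {a, e, f}
Tree: B1–B2, B2–B3, B1–B4, B4–B5, B1–B6, B2–B7
Every bag has size at most 3, so the width is 3 − 1 = 2 and tw(G) ≤ 2. On the other hand G contains the 3-clique {a, g, h}. A clique must lie in a single bag of any decomposition, so no decomposition can have width below 2. Combining the bounds, tw(G) = 2.

2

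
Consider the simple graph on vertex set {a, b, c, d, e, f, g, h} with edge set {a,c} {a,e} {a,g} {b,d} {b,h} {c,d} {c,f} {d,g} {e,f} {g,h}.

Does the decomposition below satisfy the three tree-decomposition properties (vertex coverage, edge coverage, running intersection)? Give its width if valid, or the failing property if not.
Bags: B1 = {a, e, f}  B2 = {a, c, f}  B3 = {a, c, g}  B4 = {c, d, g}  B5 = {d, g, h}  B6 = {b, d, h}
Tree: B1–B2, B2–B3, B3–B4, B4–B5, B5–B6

Yes; width 2.

Vertex coverage: the bags together contain {a, b, c, d, e, f, g, h}, the full vertex set. Edge coverage: each edge of G has both endpoints in at least one bag. Running intersection: for every vertex, the bags containing it form a connected subtree. All three properties hold, so this is a valid tree decomposition of width max|bag| − 1 = 2, and hence tw(G) ≤ 2.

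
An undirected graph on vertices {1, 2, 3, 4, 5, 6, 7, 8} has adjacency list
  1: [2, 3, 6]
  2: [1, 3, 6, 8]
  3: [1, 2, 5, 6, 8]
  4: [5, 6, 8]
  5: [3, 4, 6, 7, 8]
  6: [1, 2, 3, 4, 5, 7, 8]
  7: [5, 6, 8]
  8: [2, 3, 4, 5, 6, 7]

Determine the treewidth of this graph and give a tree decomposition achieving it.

Treewidth 3.
Bags: B1 = {5, 6, 7, 8}  B2 = {4, 5, 6, 8}  B3 = {3, 5, 6, 8}  B4 = {2, 3, 6, 8}  B5 = {1, 2, 3, 6}
Tree: B1–B2, B1–B3, B3–B4, B4–B5

The largest bag has 4 vertices, giving width 3; this decomposition certifies tw(G) ≤ 3. For the lower bound, the 4 vertices {2, 3, 6, 8} are pairwise adjacent, and any tree decomposition puts a clique entirely inside one bag — forcing width ≥ 3. Hence tw(G) = 3 exactly.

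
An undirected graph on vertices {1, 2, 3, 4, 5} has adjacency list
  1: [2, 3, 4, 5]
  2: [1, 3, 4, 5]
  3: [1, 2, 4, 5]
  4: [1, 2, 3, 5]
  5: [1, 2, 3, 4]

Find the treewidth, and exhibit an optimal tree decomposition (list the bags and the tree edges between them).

Treewidth 4.
Bags: B1 = {1, 2, 3, 4, 5}
Tree: (single bag)

A single bag containing all 5 vertices is trivially a valid decomposition of width 4. For the lower bound, the 5 vertices {1, 2, 3, 4, 5} are pairwise adjacent, and any tree decomposition puts a clique entirely inside one bag — forcing width ≥ 4. Therefore the treewidth is 4.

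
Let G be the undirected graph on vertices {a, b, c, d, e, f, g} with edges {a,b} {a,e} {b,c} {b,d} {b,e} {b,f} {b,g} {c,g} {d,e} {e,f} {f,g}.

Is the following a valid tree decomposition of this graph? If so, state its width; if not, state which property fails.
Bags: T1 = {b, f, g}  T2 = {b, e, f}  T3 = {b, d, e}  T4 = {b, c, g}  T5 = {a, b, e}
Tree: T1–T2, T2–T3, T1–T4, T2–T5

Yes; width 2.

Checking the three conditions: (i) the bags cover all of {a, b, c, d, e, f, g}; (ii) for each edge, some bag contains both endpoints; (iii) the bags containing any fixed vertex form a subtree. All hold, so the decomposition is valid with width 3 − 1 = 2.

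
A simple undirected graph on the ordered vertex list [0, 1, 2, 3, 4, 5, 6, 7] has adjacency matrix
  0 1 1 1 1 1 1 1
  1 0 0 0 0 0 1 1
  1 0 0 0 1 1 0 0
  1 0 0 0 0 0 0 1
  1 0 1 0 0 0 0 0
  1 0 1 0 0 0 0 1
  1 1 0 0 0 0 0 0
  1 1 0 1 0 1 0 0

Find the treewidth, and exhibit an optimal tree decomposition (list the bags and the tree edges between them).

Treewidth 2.
One optimal decomposition is:
Bags: B1 = {0, 5, 7}  B2 = {0, 2, 5}  B3 = {0, 2, 4}  B4 = {0, 1, 7}  B5 = {0, 1, 6}  B6 = {0, 3, 7}
Tree: B1–B2, B2–B3, B1–B4, B4–B5, B1–B6

Each bag holds 3 vertices, so the decomposition has width 2, which upper-bounds the treewidth. For the lower bound, the 3 vertices {0, 2, 4} are pairwise adjacent, and any tree decomposition puts a clique entirely inside one bag — forcing width ≥ 2. Combining the bounds, tw(G) = 2.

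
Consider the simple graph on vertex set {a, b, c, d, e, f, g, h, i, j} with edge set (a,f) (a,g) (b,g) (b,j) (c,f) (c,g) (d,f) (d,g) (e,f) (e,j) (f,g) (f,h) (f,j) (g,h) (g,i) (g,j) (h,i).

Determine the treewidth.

2

A width-2 tree decomposition is:
Bags: B1 = {b, g, j}  B2 = {f, g, j}  B3 = {f, g, h}  B4 = {e, f, j}  B5 = {a, f, g}  B6 = {g, h, i}  B7 = {c, f, g}  B8 = {d, f, g}
Tree: B1–B2, B2–B3, B2–B4, B3–B5, B3–B6, B5–B7, B3–B8
Each bag holds 3 vertices, so the decomposition has width 2, which upper-bounds the treewidth. Conversely, {d, f, g} is a clique of size 3, and the vertices of any clique must share a bag in every tree decomposition; so some bag has ≥ 3 vertices and tw(G) ≥ 2. Hence tw(G) = 2 exactly.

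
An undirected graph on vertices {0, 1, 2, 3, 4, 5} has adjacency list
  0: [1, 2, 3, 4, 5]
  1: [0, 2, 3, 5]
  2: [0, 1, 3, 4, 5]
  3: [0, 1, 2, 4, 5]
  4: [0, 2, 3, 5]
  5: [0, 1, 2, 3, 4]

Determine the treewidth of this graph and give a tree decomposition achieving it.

The largest bag has 5 vertices, giving width 4; this decomposition certifies tw(G) ≤ 4. Conversely, {0, 1, 2, 3, 5} is a clique of size 5, and the vertices of any clique must share a bag in every tree decomposition; so some bag has ≥ 5 vertices and tw(G) ≥ 4. Therefore the treewidth is 4.

Treewidth 4.
One optimal decomposition is:
Bags: B1 = {0, 1, 2, 3, 5}  B2 = {0, 2, 3, 4, 5}
Tree: B1–B2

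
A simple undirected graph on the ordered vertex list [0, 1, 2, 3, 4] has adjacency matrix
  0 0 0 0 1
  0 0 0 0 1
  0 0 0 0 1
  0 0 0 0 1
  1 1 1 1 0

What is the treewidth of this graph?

1

A width-1 tree decomposition is:
Bags: B1 = {1, 4}  B2 = {3, 4}  B3 = {2, 4}  B4 = {0, 4}
Tree: B1–B2, B2–B3, B3–B4
The largest bag has 2 vertices, giving width 1; this decomposition certifies tw(G) ≤ 1. Any graph with an edge has treewidth ≥ 1, and G has the edge 1–4. Hence tw(G) = 1 exactly.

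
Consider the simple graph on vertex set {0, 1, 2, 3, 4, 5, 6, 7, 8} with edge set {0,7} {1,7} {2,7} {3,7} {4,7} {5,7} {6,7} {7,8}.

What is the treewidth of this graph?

A width-1 tree decomposition is:
Bags: B1 = {0, 7}  B2 = {4, 7}  B3 = {5, 7}  B4 = {3, 7}  B5 = {6, 7}  B6 = {1, 7}  B7 = {2, 7}  B8 = {7, 8}
Tree: B1–B2, B1–B3, B2–B4, B4–B5, B2–B6, B6–B7, B6–B8
Each bag holds 2 vertices, so the decomposition has width 1, which upper-bounds the treewidth. Any graph with an edge has treewidth ≥ 1, and G has the edge 7–0. The upper and lower bounds meet at 1, so that is the treewidth.

1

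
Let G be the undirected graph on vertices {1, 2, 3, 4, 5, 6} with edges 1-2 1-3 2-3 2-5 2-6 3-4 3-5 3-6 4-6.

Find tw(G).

A width-2 tree decomposition is:
Bags: B1 = {2, 3, 5}  B2 = {1, 2, 3}  B3 = {2, 3, 6}  B4 = {3, 4, 6}
Tree: B1–B2, B1–B3, B3–B4
The largest bag has 3 vertices, giving width 2; this decomposition certifies tw(G) ≤ 2. On the other hand G contains the 3-clique {1, 2, 3}. A clique must lie in a single bag of any decomposition, so no decomposition can have width below 2. Hence tw(G) = 2 exactly.

2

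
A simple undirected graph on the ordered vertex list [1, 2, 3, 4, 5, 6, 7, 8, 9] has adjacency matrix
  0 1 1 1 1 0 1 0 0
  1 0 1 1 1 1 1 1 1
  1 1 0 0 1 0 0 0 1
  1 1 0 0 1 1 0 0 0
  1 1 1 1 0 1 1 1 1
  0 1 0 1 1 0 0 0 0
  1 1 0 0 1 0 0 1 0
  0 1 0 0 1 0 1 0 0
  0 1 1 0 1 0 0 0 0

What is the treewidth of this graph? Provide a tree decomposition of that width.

Every bag has size at most 4, so the width is 4 − 1 = 3 and tw(G) ≤ 3. Conversely, {2, 5, 7, 8} is a clique of size 4, and the vertices of any clique must share a bag in every tree decomposition; so some bag has ≥ 4 vertices and tw(G) ≥ 3. Therefore the treewidth is 3.

Treewidth 3.
One such decomposition:
Bags: B1 = {2, 4, 5, 6}  B2 = {1, 2, 4, 5}  B3 = {1, 2, 3, 5}  B4 = {2, 3, 5, 9}  B5 = {1, 2, 5, 7}  B6 = {2, 5, 7, 8}
Tree: B1–B2, B2–B3, B3–B4, B3–B5, B5–B6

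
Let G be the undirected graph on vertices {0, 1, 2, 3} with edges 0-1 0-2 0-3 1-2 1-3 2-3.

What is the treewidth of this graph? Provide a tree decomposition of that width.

A single bag containing all 4 vertices is trivially a valid decomposition of width 3. On the other hand G contains the 4-clique {0, 1, 2, 3}. A clique must lie in a single bag of any decomposition, so no decomposition can have width below 3. Therefore the treewidth is 3.

Treewidth 3.
Bags: B1 = {0, 1, 2, 3}
Tree: (single bag)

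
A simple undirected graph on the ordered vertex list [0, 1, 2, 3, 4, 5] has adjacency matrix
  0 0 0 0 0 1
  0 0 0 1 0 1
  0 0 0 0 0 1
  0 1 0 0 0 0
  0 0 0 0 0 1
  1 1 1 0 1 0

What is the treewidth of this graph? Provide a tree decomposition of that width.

The largest bag has 2 vertices, giving width 1; this decomposition certifies tw(G) ≤ 1. G has an edge, so its treewidth is at least 1. The upper and lower bounds meet at 1, so that is the treewidth.

Treewidth 1.
One optimal decomposition is:
Bags: B1 = {1, 5}  B2 = {2, 5}  B3 = {4, 5}  B4 = {1, 3}  B5 = {0, 5}
Tree: B1–B2, B1–B3, B1–B4, B1–B5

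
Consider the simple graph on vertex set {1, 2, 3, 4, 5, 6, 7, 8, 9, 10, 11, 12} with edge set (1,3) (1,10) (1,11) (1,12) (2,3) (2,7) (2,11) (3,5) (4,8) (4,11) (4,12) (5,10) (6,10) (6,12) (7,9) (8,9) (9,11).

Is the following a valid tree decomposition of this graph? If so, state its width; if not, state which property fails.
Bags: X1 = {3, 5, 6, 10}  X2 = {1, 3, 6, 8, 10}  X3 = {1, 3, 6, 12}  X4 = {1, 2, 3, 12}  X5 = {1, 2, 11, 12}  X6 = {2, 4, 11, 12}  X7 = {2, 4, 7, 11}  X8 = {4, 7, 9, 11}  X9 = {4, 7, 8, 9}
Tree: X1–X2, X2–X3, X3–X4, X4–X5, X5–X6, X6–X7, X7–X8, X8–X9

A tree decomposition must satisfy three properties: every vertex lies in some bag; for every edge, both endpoints lie together in some bag; and for every vertex, the bags containing it form a connected subtree. Here bags containing vertex 8 are not connected in the tree, so the decomposition is invalid.

No — bags containing vertex 8 are not connected in the tree.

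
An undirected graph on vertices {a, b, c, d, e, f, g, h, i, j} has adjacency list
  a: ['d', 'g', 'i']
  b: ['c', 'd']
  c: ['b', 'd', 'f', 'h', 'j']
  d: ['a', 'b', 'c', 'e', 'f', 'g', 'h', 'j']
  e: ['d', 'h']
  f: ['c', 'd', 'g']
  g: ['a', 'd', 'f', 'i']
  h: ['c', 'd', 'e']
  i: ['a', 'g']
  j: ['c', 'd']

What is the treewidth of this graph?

2

A width-2 tree decomposition is:
Bags: B1 = {c, d, f}  B2 = {c, d, h}  B3 = {d, f, g}  B4 = {d, e, h}  B5 = {b, c, d}  B6 = {a, d, g}  B7 = {c, d, j}  B8 = {a, g, i}
Tree: B1–B2, B1–B3, B2–B4, B1–B5, B3–B6, B1–B7, B6–B8
Each bag holds 3 vertices, so the decomposition has width 2, which upper-bounds the treewidth. On the other hand G contains the 3-clique {d, f, g}. A clique must lie in a single bag of any decomposition, so no decomposition can have width below 2. Combining the bounds, tw(G) = 2.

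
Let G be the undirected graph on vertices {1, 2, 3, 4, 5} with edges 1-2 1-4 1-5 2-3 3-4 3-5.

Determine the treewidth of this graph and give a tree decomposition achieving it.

Every bag has size at most 3, so the width is 3 − 1 = 2 and tw(G) ≤ 2. Since 5–1–2–3–5 is a cycle in G, G is not acyclic. Forests are exactly the graphs of treewidth ≤ 1, so tw(G) ≥ 2. Hence tw(G) = 2 exactly.

Treewidth 2.
One optimal decomposition is:
Bags: B1 = {1, 3, 5}  B2 = {1, 2, 3}  B3 = {1, 3, 4}
Tree: B1–B2, B2–B3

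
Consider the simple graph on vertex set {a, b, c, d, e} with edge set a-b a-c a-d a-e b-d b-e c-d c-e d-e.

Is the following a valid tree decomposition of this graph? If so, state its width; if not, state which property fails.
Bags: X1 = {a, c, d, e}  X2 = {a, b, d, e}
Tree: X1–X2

Yes; width 3.

Vertex coverage: the bags together contain {a, b, c, d, e}, the full vertex set. Edge coverage: each edge of G has both endpoints in at least one bag. Running intersection: for every vertex, the bags containing it form a connected subtree. All three properties hold, so this is a valid tree decomposition of width max|bag| − 1 = 3, and hence tw(G) ≤ 3.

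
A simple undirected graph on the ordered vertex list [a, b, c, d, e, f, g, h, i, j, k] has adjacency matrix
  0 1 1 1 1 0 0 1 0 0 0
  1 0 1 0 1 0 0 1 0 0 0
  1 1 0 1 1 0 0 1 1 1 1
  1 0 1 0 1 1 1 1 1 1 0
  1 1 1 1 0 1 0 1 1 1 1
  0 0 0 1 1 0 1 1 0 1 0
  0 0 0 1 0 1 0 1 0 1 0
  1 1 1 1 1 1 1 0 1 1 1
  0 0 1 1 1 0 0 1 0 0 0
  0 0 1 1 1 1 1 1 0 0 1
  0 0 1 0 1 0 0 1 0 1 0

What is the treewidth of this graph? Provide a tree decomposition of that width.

Treewidth 4.
Bags: B1 = {d, e, f, h, j}  B2 = {c, d, e, h, j}  B3 = {c, e, h, j, k}  B4 = {c, d, e, h, i}  B5 = {a, c, d, e, h}  B6 = {a, b, c, e, h}  B7 = {d, f, g, h, j}
Tree: B1–B2, B2–B3, B2–B4, B4–B5, B5–B6, B1–B7

The largest bag has 5 vertices, giving width 4; this decomposition certifies tw(G) ≤ 4. For the lower bound, the 5 vertices {d, f, g, h, j} are pairwise adjacent, and any tree decomposition puts a clique entirely inside one bag — forcing width ≥ 4. Therefore the treewidth is 4.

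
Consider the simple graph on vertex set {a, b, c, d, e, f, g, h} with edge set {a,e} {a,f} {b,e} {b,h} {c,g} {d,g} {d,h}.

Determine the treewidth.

A width-1 tree decomposition is:
Bags: B1 = {c, g}  B2 = {d, g}  B3 = {d, h}  B4 = {b, h}  B5 = {b, e}  B6 = {a, e}  B7 = {a, f}
Tree: B1–B2, B2–B3, B3–B4, B4–B5, B5–B6, B6–B7
Every bag has size at most 2, so the width is 2 − 1 = 1 and tw(G) ≤ 1. Any graph with an edge has treewidth ≥ 1, and G has the edge c–g. The upper and lower bounds meet at 1, so that is the treewidth.

1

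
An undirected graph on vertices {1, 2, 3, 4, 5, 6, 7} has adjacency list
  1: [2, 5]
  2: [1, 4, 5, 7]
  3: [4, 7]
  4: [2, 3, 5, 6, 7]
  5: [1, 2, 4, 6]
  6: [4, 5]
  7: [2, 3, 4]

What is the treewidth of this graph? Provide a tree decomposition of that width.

Treewidth 2.
One such decomposition:
Bags: B1 = {2, 4, 5}  B2 = {2, 4, 7}  B3 = {3, 4, 7}  B4 = {1, 2, 5}  B5 = {4, 5, 6}
Tree: B1–B2, B2–B3, B1–B4, B1–B5

Every bag has size at most 3, so the width is 3 − 1 = 2 and tw(G) ≤ 2. Conversely, {1, 2, 5} is a clique of size 3, and the vertices of any clique must share a bag in every tree decomposition; so some bag has ≥ 3 vertices and tw(G) ≥ 2. Hence tw(G) = 2 exactly.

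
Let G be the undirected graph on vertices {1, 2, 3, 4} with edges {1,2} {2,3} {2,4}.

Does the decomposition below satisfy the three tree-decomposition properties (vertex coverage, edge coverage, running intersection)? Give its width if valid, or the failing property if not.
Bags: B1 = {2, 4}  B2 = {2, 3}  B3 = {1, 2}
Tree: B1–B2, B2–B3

Every vertex of G appears in some bag (union = {1, 2, 3, 4}); every edge is covered by a bag; and for each vertex v the set of bags containing v is connected in the bag tree. The decomposition is therefore valid. The largest bag has 2 vertices, so the width is 1.

Yes; width 1.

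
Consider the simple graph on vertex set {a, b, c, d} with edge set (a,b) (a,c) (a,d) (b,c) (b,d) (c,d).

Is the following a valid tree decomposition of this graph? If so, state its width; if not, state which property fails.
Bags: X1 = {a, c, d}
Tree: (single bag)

No — vertex b appears in no bag.

A tree decomposition must satisfy three properties: every vertex lies in some bag; for every edge, both endpoints lie together in some bag; and for every vertex, the bags containing it form a connected subtree. Here vertex b appears in no bag, so the decomposition is invalid.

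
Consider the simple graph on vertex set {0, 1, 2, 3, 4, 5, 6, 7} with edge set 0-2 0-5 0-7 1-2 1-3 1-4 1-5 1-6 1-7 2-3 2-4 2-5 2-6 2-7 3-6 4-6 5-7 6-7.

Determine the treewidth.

3

A width-3 tree decomposition is:
Bags: B1 = {1, 2, 5, 7}  B2 = {0, 2, 5, 7}  B3 = {1, 2, 6, 7}  B4 = {1, 2, 4, 6}  B5 = {1, 2, 3, 6}
Tree: B1–B2, B1–B3, B3–B4, B4–B5
Every bag has size at most 4, so the width is 4 − 1 = 3 and tw(G) ≤ 3. On the other hand G contains the 4-clique {0, 2, 5, 7}. A clique must lie in a single bag of any decomposition, so no decomposition can have width below 3. Combining the bounds, tw(G) = 3.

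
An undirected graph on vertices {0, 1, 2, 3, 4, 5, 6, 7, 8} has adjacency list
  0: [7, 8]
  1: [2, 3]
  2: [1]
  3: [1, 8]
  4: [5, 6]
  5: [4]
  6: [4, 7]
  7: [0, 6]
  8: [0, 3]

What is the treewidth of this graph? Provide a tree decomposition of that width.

Each bag holds 2 vertices, so the decomposition has width 1, which upper-bounds the treewidth. G has an edge, so its treewidth is at least 1. The upper and lower bounds meet at 1, so that is the treewidth.

Treewidth 1.
Bags: B1 = {4, 5}  B2 = {4, 6}  B3 = {6, 7}  B4 = {0, 7}  B5 = {0, 8}  B6 = {3, 8}  B7 = {1, 3}  B8 = {1, 2}
Tree: B1–B2, B2–B3, B3–B4, B4–B5, B5–B6, B6–B7, B7–B8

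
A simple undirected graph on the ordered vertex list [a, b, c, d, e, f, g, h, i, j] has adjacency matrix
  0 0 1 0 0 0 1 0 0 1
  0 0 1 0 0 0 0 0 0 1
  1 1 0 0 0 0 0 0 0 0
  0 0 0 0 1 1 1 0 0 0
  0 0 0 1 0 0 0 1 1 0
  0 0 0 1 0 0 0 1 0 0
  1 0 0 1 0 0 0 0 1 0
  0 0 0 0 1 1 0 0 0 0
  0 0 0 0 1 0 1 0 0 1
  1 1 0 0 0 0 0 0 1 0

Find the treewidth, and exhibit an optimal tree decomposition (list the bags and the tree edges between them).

Treewidth 2.
One such decomposition:
Bags: B1 = {a, b, c}  B2 = {a, b, j}  B3 = {a, g, j}  B4 = {g, i, j}  B5 = {d, g, i}  B6 = {d, e, i}  B7 = {d, e, f}  B8 = {e, f, h}
Tree: B1–B2, B2–B3, B3–B4, B4–B5, B5–B6, B6–B7, B7–B8

Every bag has size at most 3, so the width is 3 − 1 = 2 and tw(G) ≤ 2. Since c–b–j–a–c is a cycle in G, G is not acyclic. Forests are exactly the graphs of treewidth ≤ 1, so tw(G) ≥ 2. The upper and lower bounds meet at 2, so that is the treewidth.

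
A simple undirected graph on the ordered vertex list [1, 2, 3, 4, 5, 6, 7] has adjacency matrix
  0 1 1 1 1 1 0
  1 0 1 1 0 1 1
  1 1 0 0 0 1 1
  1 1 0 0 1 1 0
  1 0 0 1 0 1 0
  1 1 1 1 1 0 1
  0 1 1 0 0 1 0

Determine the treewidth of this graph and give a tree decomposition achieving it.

The largest bag has 4 vertices, giving width 3; this decomposition certifies tw(G) ≤ 3. For the lower bound, the 4 vertices {1, 2, 3, 6} are pairwise adjacent, and any tree decomposition puts a clique entirely inside one bag — forcing width ≥ 3. Hence tw(G) = 3 exactly.

Treewidth 3.
One optimal decomposition is:
Bags: B1 = {1, 2, 4, 6}  B2 = {1, 2, 3, 6}  B3 = {2, 3, 6, 7}  B4 = {1, 4, 5, 6}
Tree: B1–B2, B2–B3, B1–B4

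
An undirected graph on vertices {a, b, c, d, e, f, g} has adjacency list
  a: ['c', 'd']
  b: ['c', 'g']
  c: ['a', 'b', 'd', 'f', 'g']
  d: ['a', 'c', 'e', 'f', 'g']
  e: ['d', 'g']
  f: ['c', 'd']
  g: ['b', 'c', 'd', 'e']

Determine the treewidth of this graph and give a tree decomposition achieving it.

The largest bag has 3 vertices, giving width 2; this decomposition certifies tw(G) ≤ 2. Conversely, {d, e, g} is a clique of size 3, and the vertices of any clique must share a bag in every tree decomposition; so some bag has ≥ 3 vertices and tw(G) ≥ 2. Therefore the treewidth is 2.

Treewidth 2.
One optimal decomposition is:
Bags: B1 = {c, d, g}  B2 = {a, c, d}  B3 = {d, e, g}  B4 = {b, c, g}  B5 = {c, d, f}
Tree: B1–B2, B1–B3, B1–B4, B2–B5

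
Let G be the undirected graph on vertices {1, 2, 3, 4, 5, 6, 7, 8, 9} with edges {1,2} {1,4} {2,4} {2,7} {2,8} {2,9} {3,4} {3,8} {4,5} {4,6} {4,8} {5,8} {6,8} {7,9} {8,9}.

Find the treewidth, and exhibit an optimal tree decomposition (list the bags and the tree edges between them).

Treewidth 2.
One such decomposition:
Bags: B1 = {3, 4, 8}  B2 = {4, 5, 8}  B3 = {2, 4, 8}  B4 = {4, 6, 8}  B5 = {2, 8, 9}  B6 = {1, 2, 4}  B7 = {2, 7, 9}
Tree: B1–B2, B2–B3, B2–B4, B3–B5, B3–B6, B5–B7

Each bag holds 3 vertices, so the decomposition has width 2, which upper-bounds the treewidth. On the other hand G contains the 3-clique {2, 8, 9}. A clique must lie in a single bag of any decomposition, so no decomposition can have width below 2. Therefore the treewidth is 2.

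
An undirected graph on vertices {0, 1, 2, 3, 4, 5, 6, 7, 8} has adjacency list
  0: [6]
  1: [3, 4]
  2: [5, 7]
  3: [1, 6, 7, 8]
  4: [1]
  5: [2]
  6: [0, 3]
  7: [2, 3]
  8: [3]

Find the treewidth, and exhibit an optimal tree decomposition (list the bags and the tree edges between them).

Treewidth 1.
One such decomposition:
Bags: B1 = {3, 8}  B2 = {1, 3}  B3 = {3, 7}  B4 = {3, 6}  B5 = {2, 7}  B6 = {2, 5}  B7 = {0, 6}  B8 = {1, 4}
Tree: B1–B2, B2–B3, B1–B4, B3–B5, B5–B6, B4–B7, B2–B8

Each bag holds 2 vertices, so the decomposition has width 1, which upper-bounds the treewidth. Any graph with an edge has treewidth ≥ 1, and G has the edge 3–8. Therefore the treewidth is 1.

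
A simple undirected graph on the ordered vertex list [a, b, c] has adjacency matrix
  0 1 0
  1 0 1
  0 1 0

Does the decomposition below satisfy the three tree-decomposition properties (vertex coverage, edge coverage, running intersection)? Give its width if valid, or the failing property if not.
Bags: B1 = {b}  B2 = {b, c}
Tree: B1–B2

A tree decomposition must satisfy three properties: every vertex lies in some bag; for every edge, both endpoints lie together in some bag; and for every vertex, the bags containing it form a connected subtree. Here vertex a appears in no bag, so the decomposition is invalid.

No — vertex a appears in no bag.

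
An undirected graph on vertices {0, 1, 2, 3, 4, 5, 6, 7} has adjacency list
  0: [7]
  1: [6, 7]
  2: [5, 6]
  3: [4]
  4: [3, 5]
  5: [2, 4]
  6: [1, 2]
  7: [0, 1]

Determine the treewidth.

A width-1 tree decomposition is:
Bags: B1 = {3, 4}  B2 = {4, 5}  B3 = {2, 5}  B4 = {2, 6}  B5 = {1, 6}  B6 = {1, 7}  B7 = {0, 7}
Tree: B1–B2, B2–B3, B3–B4, B4–B5, B5–B6, B6–B7
Each bag holds 2 vertices, so the decomposition has width 1, which upper-bounds the treewidth. G has an edge, so its treewidth is at least 1. Hence tw(G) = 1 exactly.

1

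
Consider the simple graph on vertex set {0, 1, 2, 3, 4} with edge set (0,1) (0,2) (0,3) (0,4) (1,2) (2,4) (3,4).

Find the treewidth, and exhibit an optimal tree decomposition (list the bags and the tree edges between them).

Every bag has size at most 3, so the width is 3 − 1 = 2 and tw(G) ≤ 2. For the lower bound, the 3 vertices {0, 1, 2} are pairwise adjacent, and any tree decomposition puts a clique entirely inside one bag — forcing width ≥ 2. Combining the bounds, tw(G) = 2.

Treewidth 2.
One such decomposition:
Bags: B1 = {0, 2, 4}  B2 = {0, 1, 2}  B3 = {0, 3, 4}
Tree: B1–B2, B1–B3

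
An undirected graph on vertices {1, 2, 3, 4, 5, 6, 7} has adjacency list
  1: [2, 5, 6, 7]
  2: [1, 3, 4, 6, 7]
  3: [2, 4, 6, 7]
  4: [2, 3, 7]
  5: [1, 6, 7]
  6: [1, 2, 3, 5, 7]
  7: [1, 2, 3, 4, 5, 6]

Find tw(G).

3

A width-3 tree decomposition is:
Bags: B1 = {1, 5, 6, 7}  B2 = {1, 2, 6, 7}  B3 = {2, 3, 6, 7}  B4 = {2, 3, 4, 7}
Tree: B1–B2, B2–B3, B3–B4
Each bag holds 4 vertices, so the decomposition has width 3, which upper-bounds the treewidth. For the lower bound, the 4 vertices {1, 2, 6, 7} are pairwise adjacent, and any tree decomposition puts a clique entirely inside one bag — forcing width ≥ 3. Combining the bounds, tw(G) = 3.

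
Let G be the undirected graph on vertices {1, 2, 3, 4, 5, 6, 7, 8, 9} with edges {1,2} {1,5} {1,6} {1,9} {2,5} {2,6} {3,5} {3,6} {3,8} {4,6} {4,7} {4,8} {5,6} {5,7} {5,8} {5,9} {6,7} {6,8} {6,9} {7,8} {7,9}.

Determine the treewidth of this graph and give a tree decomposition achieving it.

Each bag holds 4 vertices, so the decomposition has width 3, which upper-bounds the treewidth. For the lower bound, the 4 vertices {4, 6, 7, 8} are pairwise adjacent, and any tree decomposition puts a clique entirely inside one bag — forcing width ≥ 3. Therefore the treewidth is 3.

Treewidth 3.
One optimal decomposition is:
Bags: B1 = {1, 5, 6, 9}  B2 = {5, 6, 7, 9}  B3 = {5, 6, 7, 8}  B4 = {1, 2, 5, 6}  B5 = {3, 5, 6, 8}  B6 = {4, 6, 7, 8}
Tree: B1–B2, B2–B3, B1–B4, B3–B5, B3–B6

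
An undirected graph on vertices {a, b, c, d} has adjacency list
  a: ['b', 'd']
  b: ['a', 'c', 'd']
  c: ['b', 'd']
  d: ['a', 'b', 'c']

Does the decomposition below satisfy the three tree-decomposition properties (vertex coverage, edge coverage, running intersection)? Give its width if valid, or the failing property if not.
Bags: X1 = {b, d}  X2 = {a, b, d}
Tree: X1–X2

No — vertex c appears in no bag.

A tree decomposition must satisfy three properties: every vertex lies in some bag; for every edge, both endpoints lie together in some bag; and for every vertex, the bags containing it form a connected subtree. Here vertex c appears in no bag, so the decomposition is invalid.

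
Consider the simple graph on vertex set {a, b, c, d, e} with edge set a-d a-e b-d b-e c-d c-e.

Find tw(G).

2

A width-2 tree decomposition is:
Bags: B1 = {c, d, e}  B2 = {b, d, e}  B3 = {a, d, e}
Tree: B1–B2, B2–B3
The largest bag has 3 vertices, giving width 2; this decomposition certifies tw(G) ≤ 2. The edges c–e–b–d–c form a cycle, so G is not a tree and its treewidth is at least 2. The upper and lower bounds meet at 2, so that is the treewidth.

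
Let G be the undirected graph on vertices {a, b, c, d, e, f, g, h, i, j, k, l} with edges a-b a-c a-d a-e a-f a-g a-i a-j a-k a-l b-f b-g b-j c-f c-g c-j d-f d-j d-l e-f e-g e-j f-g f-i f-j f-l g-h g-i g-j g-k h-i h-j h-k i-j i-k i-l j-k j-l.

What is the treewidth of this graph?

4

A width-4 tree decomposition is:
Bags: B1 = {g, h, i, j, k}  B2 = {a, g, i, j, k}  B3 = {a, f, g, i, j}  B4 = {a, f, i, j, l}  B5 = {a, d, f, j, l}  B6 = {a, b, f, g, j}  B7 = {a, c, f, g, j}  B8 = {a, e, f, g, j}
Tree: B1–B2, B2–B3, B3–B4, B4–B5, B3–B6, B6–B7, B6–B8
Every bag has size at most 5, so the width is 5 − 1 = 4 and tw(G) ≤ 4. For the lower bound, the 5 vertices {g, h, i, j, k} are pairwise adjacent, and any tree decomposition puts a clique entirely inside one bag — forcing width ≥ 4. The upper and lower bounds meet at 4, so that is the treewidth.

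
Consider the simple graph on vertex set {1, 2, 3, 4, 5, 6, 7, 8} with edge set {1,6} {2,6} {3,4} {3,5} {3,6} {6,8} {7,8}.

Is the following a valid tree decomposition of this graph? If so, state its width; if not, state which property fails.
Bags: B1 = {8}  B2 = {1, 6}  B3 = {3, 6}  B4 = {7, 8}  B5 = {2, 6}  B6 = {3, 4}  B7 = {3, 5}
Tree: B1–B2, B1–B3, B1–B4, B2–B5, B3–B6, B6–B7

A tree decomposition must satisfy three properties: every vertex lies in some bag; for every edge, both endpoints lie together in some bag; and for every vertex, the bags containing it form a connected subtree. Here edge (6,8) lies in no bag, so the decomposition is invalid.

No — edge (6,8) lies in no bag.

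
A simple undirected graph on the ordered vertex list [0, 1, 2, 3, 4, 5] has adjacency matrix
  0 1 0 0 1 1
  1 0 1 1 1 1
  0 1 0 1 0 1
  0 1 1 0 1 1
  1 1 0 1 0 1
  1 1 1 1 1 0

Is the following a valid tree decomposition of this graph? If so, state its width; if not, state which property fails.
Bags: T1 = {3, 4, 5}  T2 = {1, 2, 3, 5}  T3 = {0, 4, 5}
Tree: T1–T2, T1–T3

No — edge (1,4) lies in no bag.

A tree decomposition must satisfy three properties: every vertex lies in some bag; for every edge, both endpoints lie together in some bag; and for every vertex, the bags containing it form a connected subtree. Here edge (1,4) lies in no bag, so the decomposition is invalid.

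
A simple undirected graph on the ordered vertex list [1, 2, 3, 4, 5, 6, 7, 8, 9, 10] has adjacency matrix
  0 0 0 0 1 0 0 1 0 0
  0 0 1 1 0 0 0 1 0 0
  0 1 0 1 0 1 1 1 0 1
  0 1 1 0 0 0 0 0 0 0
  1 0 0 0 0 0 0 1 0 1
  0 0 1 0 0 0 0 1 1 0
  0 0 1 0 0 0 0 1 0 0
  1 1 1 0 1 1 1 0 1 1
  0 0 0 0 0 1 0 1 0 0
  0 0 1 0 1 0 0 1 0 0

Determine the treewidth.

A width-2 tree decomposition is:
Bags: B1 = {2, 3, 8}  B2 = {3, 8, 10}  B3 = {3, 7, 8}  B4 = {2, 3, 4}  B5 = {3, 6, 8}  B6 = {6, 8, 9}  B7 = {5, 8, 10}  B8 = {1, 5, 8}
Tree: B1–B2, B1–B3, B1–B4, B3–B5, B5–B6, B2–B7, B7–B8
Every bag has size at most 3, so the width is 3 − 1 = 2 and tw(G) ≤ 2. Conversely, {1, 5, 8} is a clique of size 3, and the vertices of any clique must share a bag in every tree decomposition; so some bag has ≥ 3 vertices and tw(G) ≥ 2. Combining the bounds, tw(G) = 2.

2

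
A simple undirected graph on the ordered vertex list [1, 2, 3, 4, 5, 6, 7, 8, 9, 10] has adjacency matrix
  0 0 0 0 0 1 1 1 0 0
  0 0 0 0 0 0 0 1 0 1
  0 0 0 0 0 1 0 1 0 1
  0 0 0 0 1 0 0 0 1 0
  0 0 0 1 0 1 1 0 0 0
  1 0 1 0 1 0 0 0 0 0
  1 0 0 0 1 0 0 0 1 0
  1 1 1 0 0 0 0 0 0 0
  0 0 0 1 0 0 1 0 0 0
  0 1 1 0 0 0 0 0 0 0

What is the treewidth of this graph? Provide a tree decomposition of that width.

Treewidth 2.
One optimal decomposition is:
Bags: B1 = {2, 3, 10}  B2 = {2, 3, 8}  B3 = {3, 6, 8}  B4 = {1, 6, 8}  B5 = {1, 5, 6}  B6 = {1, 5, 7}  B7 = {4, 5, 7}  B8 = {4, 7, 9}
Tree: B1–B2, B2–B3, B3–B4, B4–B5, B5–B6, B6–B7, B7–B8

The largest bag has 3 vertices, giving width 2; this decomposition certifies tw(G) ≤ 2. For the lower bound, G contains the cycle 10–2–8–3–10, so G is not a forest; only forests have treewidth ≤ 1, hence tw(G) ≥ 2. The upper and lower bounds meet at 2, so that is the treewidth.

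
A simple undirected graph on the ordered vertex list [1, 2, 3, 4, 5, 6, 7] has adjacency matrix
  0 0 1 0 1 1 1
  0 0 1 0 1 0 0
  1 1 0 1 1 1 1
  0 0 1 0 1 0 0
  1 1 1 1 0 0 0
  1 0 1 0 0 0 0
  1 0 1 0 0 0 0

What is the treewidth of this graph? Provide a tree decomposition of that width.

Every bag has size at most 3, so the width is 3 − 1 = 2 and tw(G) ≤ 2. Conversely, {1, 3, 5} is a clique of size 3, and the vertices of any clique must share a bag in every tree decomposition; so some bag has ≥ 3 vertices and tw(G) ≥ 2. Combining the bounds, tw(G) = 2.

Treewidth 2.
One optimal decomposition is:
Bags: B1 = {1, 3, 6}  B2 = {1, 3, 5}  B3 = {3, 4, 5}  B4 = {2, 3, 5}  B5 = {1, 3, 7}
Tree: B1–B2, B2–B3, B2–B4, B1–B5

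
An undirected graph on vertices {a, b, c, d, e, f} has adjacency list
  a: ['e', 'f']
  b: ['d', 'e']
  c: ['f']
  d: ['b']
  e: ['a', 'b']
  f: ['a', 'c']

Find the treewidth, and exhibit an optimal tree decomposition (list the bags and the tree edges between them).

Treewidth 1.
One such decomposition:
Bags: B1 = {c, f}  B2 = {a, f}  B3 = {a, e}  B4 = {b, e}  B5 = {b, d}
Tree: B1–B2, B2–B3, B3–B4, B4–B5

Each bag holds 2 vertices, so the decomposition has width 1, which upper-bounds the treewidth. Since G has at least one edge (e.g. c–f), it is not an edgeless graph, so tw(G) ≥ 1. Hence tw(G) = 1 exactly.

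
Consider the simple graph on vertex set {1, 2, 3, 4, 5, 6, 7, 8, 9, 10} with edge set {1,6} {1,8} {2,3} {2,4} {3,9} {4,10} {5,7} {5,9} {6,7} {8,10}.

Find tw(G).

2

A width-2 tree decomposition is:
Bags: B1 = {1, 6, 7}  B2 = {1, 7, 8}  B3 = {7, 8, 10}  B4 = {4, 7, 10}  B5 = {2, 4, 7}  B6 = {2, 3, 7}  B7 = {3, 7, 9}  B8 = {5, 7, 9}
Tree: B1–B2, B2–B3, B3–B4, B4–B5, B5–B6, B6–B7, B7–B8
Each bag holds 3 vertices, so the decomposition has width 2, which upper-bounds the treewidth. For the lower bound, G contains the cycle 7–6–1–8–10–4–2–3–9–5–7, so G is not a forest; only forests have treewidth ≤ 1, hence tw(G) ≥ 2. Hence tw(G) = 2 exactly.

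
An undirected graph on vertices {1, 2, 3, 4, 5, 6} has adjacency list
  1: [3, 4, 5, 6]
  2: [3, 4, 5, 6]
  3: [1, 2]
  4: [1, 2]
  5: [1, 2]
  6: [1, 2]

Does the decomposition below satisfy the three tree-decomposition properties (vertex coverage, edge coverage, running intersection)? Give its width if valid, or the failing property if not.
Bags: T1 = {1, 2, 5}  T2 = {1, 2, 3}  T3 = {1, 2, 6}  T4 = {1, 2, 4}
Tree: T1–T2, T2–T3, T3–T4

Every vertex of G appears in some bag (union = {1, 2, 3, 4, 5, 6}); every edge is covered by a bag; and for each vertex v the set of bags containing v is connected in the bag tree. The decomposition is therefore valid. The largest bag has 3 vertices, so the width is 2.

Yes; width 2.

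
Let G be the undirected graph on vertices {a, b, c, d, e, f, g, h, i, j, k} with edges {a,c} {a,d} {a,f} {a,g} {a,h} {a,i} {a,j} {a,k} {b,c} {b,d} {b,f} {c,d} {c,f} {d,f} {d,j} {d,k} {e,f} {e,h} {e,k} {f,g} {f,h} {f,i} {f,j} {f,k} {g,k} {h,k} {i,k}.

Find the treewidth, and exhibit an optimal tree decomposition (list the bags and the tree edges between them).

Treewidth 3.
One such decomposition:
Bags: B1 = {a, d, f, k}  B2 = {a, d, f, j}  B3 = {a, c, d, f}  B4 = {a, f, h, k}  B5 = {a, f, i, k}  B6 = {e, f, h, k}  B7 = {b, c, d, f}  B8 = {a, f, g, k}
Tree: B1–B2, B2–B3, B1–B4, B1–B5, B4–B6, B3–B7, B5–B8

Every bag has size at most 4, so the width is 4 − 1 = 3 and tw(G) ≤ 3. On the other hand G contains the 4-clique {e, f, h, k}. A clique must lie in a single bag of any decomposition, so no decomposition can have width below 3. Therefore the treewidth is 3.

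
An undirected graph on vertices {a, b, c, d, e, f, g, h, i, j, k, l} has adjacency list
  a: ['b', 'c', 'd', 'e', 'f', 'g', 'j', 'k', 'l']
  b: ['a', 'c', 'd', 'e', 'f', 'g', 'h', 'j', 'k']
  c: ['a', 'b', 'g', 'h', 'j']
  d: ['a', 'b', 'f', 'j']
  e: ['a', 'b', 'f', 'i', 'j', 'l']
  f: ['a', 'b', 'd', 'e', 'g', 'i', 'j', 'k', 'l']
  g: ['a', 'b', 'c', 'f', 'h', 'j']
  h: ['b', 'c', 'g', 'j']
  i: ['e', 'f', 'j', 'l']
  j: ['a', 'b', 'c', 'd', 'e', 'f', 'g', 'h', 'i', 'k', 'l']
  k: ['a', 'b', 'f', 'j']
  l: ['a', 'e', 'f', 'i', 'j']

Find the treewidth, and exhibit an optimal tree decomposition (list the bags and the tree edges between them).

Treewidth 4.
One optimal decomposition is:
Bags: B1 = {e, f, i, j, l}  B2 = {a, e, f, j, l}  B3 = {a, b, e, f, j}  B4 = {a, b, f, g, j}  B5 = {a, b, c, g, j}  B6 = {a, b, d, f, j}  B7 = {a, b, f, j, k}  B8 = {b, c, g, h, j}
Tree: B1–B2, B2–B3, B3–B4, B4–B5, B4–B6, B4–B7, B5–B8

Each bag holds 5 vertices, so the decomposition has width 4, which upper-bounds the treewidth. Conversely, {b, c, g, h, j} is a clique of size 5, and the vertices of any clique must share a bag in every tree decomposition; so some bag has ≥ 5 vertices and tw(G) ≥ 4. Therefore the treewidth is 4.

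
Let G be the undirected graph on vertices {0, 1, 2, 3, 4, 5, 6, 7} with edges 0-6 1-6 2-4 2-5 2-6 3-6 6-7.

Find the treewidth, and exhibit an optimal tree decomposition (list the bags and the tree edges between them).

Treewidth 1.
One optimal decomposition is:
Bags: B1 = {2, 6}  B2 = {2, 4}  B3 = {1, 6}  B4 = {0, 6}  B5 = {6, 7}  B6 = {2, 5}  B7 = {3, 6}
Tree: B1–B2, B1–B3, B3–B4, B3–B5, B2–B6, B5–B7

Each bag holds 2 vertices, so the decomposition has width 1, which upper-bounds the treewidth. G has an edge, so its treewidth is at least 1. Combining the bounds, tw(G) = 1.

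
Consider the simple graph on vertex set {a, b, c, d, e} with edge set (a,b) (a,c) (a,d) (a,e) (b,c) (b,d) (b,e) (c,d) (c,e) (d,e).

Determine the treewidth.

4

A width-4 tree decomposition is:
Bags: B1 = {a, b, c, d, e}
Tree: (single bag)
With just one bag of size 5, the width is 5 − 1 = 4, so tw(G) ≤ 4. For the lower bound, the 5 vertices {a, b, c, d, e} are pairwise adjacent, and any tree decomposition puts a clique entirely inside one bag — forcing width ≥ 4. Combining the bounds, tw(G) = 4.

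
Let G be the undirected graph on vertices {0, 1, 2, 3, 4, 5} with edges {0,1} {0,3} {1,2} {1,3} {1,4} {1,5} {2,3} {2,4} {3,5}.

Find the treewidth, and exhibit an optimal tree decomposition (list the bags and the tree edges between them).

Each bag holds 3 vertices, so the decomposition has width 2, which upper-bounds the treewidth. For the lower bound, the 3 vertices {0, 1, 3} are pairwise adjacent, and any tree decomposition puts a clique entirely inside one bag — forcing width ≥ 2. Therefore the treewidth is 2.

Treewidth 2.
Bags: B1 = {0, 1, 3}  B2 = {1, 2, 3}  B3 = {1, 2, 4}  B4 = {1, 3, 5}
Tree: B1–B2, B2–B3, B2–B4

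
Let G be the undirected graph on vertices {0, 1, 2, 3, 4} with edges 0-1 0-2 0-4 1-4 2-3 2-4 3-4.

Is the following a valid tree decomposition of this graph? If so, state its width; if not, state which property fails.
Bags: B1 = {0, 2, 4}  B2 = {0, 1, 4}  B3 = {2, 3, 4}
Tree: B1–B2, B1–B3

Vertex coverage: the bags together contain {0, 1, 2, 3, 4}, the full vertex set. Edge coverage: each edge of G has both endpoints in at least one bag. Running intersection: for every vertex, the bags containing it form a connected subtree. All three properties hold, so this is a valid tree decomposition of width max|bag| − 1 = 2, and hence tw(G) ≤ 2.

Yes; width 2.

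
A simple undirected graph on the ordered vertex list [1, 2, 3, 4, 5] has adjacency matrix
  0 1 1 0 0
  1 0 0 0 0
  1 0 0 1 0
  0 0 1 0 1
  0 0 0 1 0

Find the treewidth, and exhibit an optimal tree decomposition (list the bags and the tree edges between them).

Treewidth 1.
One such decomposition:
Bags: B1 = {3, 4}  B2 = {4, 5}  B3 = {1, 3}  B4 = {1, 2}
Tree: B1–B2, B1–B3, B3–B4

Each bag holds 2 vertices, so the decomposition has width 1, which upper-bounds the treewidth. Since G has at least one edge (e.g. 4–3), it is not an edgeless graph, so tw(G) ≥ 1. Combining the bounds, tw(G) = 1.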